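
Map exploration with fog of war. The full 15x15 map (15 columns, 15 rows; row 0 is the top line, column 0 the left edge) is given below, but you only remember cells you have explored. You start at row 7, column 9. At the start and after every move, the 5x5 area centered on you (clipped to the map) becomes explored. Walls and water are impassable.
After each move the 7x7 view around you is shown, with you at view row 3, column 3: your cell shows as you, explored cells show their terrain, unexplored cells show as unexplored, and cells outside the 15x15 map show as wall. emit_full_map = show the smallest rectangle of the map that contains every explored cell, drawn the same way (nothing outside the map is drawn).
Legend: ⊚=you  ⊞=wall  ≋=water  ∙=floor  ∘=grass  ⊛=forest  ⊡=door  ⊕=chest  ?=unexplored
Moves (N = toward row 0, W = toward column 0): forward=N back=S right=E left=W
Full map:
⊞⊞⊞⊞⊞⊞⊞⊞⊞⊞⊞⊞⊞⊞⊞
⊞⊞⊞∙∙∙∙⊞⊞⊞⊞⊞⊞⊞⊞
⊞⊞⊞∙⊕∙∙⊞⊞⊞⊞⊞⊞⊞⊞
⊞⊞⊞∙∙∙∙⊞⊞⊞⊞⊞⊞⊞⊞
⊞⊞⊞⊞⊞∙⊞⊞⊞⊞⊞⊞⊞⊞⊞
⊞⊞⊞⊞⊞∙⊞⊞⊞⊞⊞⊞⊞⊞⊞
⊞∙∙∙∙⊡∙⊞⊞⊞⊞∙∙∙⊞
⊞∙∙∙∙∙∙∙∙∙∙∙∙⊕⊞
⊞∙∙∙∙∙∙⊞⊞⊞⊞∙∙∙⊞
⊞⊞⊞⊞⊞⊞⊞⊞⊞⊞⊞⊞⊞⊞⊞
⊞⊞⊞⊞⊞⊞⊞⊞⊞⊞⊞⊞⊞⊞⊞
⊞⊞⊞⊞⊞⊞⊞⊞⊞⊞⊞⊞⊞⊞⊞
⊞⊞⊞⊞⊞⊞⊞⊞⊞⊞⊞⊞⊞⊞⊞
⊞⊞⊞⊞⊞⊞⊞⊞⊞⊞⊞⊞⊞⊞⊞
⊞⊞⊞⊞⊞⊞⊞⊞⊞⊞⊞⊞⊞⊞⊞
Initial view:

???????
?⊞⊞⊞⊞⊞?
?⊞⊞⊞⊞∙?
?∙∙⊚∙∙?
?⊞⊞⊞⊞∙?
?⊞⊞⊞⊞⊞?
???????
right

???????
⊞⊞⊞⊞⊞⊞?
⊞⊞⊞⊞∙∙?
∙∙∙⊚∙∙?
⊞⊞⊞⊞∙∙?
⊞⊞⊞⊞⊞⊞?
???????

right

???????
⊞⊞⊞⊞⊞⊞?
⊞⊞⊞∙∙∙?
∙∙∙⊚∙⊕?
⊞⊞⊞∙∙∙?
⊞⊞⊞⊞⊞⊞?
???????

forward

???????
?⊞⊞⊞⊞⊞?
⊞⊞⊞⊞⊞⊞?
⊞⊞⊞⊚∙∙?
∙∙∙∙∙⊕?
⊞⊞⊞∙∙∙?
⊞⊞⊞⊞⊞⊞?

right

??????⊞
⊞⊞⊞⊞⊞⊞⊞
⊞⊞⊞⊞⊞⊞⊞
⊞⊞∙⊚∙⊞⊞
∙∙∙∙⊕⊞⊞
⊞⊞∙∙∙⊞⊞
⊞⊞⊞⊞⊞?⊞

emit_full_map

??⊞⊞⊞⊞⊞⊞
⊞⊞⊞⊞⊞⊞⊞⊞
⊞⊞⊞⊞∙⊚∙⊞
∙∙∙∙∙∙⊕⊞
⊞⊞⊞⊞∙∙∙⊞
⊞⊞⊞⊞⊞⊞⊞?

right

?????⊞⊞
⊞⊞⊞⊞⊞⊞⊞
⊞⊞⊞⊞⊞⊞⊞
⊞∙∙⊚⊞⊞⊞
∙∙∙⊕⊞⊞⊞
⊞∙∙∙⊞⊞⊞
⊞⊞⊞⊞?⊞⊞

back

⊞⊞⊞⊞⊞⊞⊞
⊞⊞⊞⊞⊞⊞⊞
⊞∙∙∙⊞⊞⊞
∙∙∙⊚⊞⊞⊞
⊞∙∙∙⊞⊞⊞
⊞⊞⊞⊞⊞⊞⊞
?????⊞⊞

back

⊞⊞⊞⊞⊞⊞⊞
⊞∙∙∙⊞⊞⊞
∙∙∙⊕⊞⊞⊞
⊞∙∙⊚⊞⊞⊞
⊞⊞⊞⊞⊞⊞⊞
?⊞⊞⊞⊞⊞⊞
?????⊞⊞

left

⊞⊞⊞⊞⊞⊞⊞
⊞⊞∙∙∙⊞⊞
∙∙∙∙⊕⊞⊞
⊞⊞∙⊚∙⊞⊞
⊞⊞⊞⊞⊞⊞⊞
?⊞⊞⊞⊞⊞⊞
??????⊞

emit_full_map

??⊞⊞⊞⊞⊞⊞
⊞⊞⊞⊞⊞⊞⊞⊞
⊞⊞⊞⊞∙∙∙⊞
∙∙∙∙∙∙⊕⊞
⊞⊞⊞⊞∙⊚∙⊞
⊞⊞⊞⊞⊞⊞⊞⊞
???⊞⊞⊞⊞⊞

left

⊞⊞⊞⊞⊞⊞⊞
⊞⊞⊞∙∙∙⊞
∙∙∙∙∙⊕⊞
⊞⊞⊞⊚∙∙⊞
⊞⊞⊞⊞⊞⊞⊞
?⊞⊞⊞⊞⊞⊞
???????

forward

?⊞⊞⊞⊞⊞⊞
⊞⊞⊞⊞⊞⊞⊞
⊞⊞⊞∙∙∙⊞
∙∙∙⊚∙⊕⊞
⊞⊞⊞∙∙∙⊞
⊞⊞⊞⊞⊞⊞⊞
?⊞⊞⊞⊞⊞⊞

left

??⊞⊞⊞⊞⊞
⊞⊞⊞⊞⊞⊞⊞
⊞⊞⊞⊞∙∙∙
∙∙∙⊚∙∙⊕
⊞⊞⊞⊞∙∙∙
⊞⊞⊞⊞⊞⊞⊞
??⊞⊞⊞⊞⊞

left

???⊞⊞⊞⊞
?⊞⊞⊞⊞⊞⊞
?⊞⊞⊞⊞∙∙
?∙∙⊚∙∙∙
?⊞⊞⊞⊞∙∙
?⊞⊞⊞⊞⊞⊞
???⊞⊞⊞⊞

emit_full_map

??⊞⊞⊞⊞⊞⊞
⊞⊞⊞⊞⊞⊞⊞⊞
⊞⊞⊞⊞∙∙∙⊞
∙∙⊚∙∙∙⊕⊞
⊞⊞⊞⊞∙∙∙⊞
⊞⊞⊞⊞⊞⊞⊞⊞
??⊞⊞⊞⊞⊞⊞


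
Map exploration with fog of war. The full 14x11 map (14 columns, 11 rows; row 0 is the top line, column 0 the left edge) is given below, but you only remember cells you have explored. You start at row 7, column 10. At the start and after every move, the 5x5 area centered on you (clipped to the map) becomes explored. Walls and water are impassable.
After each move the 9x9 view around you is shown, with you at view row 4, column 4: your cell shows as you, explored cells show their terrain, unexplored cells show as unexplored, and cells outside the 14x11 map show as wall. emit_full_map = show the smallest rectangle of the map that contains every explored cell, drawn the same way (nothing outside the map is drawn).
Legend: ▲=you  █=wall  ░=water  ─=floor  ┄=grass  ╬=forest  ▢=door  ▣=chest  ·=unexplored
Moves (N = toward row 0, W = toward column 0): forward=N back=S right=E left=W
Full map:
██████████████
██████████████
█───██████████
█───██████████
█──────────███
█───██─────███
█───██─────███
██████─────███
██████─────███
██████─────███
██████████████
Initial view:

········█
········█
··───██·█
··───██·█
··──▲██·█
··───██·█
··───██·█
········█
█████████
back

········█
··───██·█
··───██·█
··───██·█
··──▲██·█
··───██·█
··█████·█
█████████
█████████

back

··───██·█
··───██·█
··───██·█
··───██·█
··──▲██·█
··█████·█
█████████
█████████
█████████

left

···───██·
···───██·
··────██·
··────██·
··──▲─██·
··██████·
█████████
█████████
█████████

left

····───██
····───██
··─────██
··─────██
··──▲──██
··███████
█████████
█████████
█████████

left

·····───█
·····───█
··█─────█
··█─────█
··█─▲───█
··███████
█████████
█████████
█████████

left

······───
······───
··██─────
··██─────
··██▲────
··███████
█████████
█████████
█████████

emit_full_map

····───██
····───██
██─────██
██─────██
██▲────██
█████████

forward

·········
······───
··██─────
··██─────
··██▲────
··██─────
··███████
█████████
█████████

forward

·········
·········
··██─────
··██─────
··██▲────
··██─────
··██─────
··███████
█████████

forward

·········
·········
··─────··
··██─────
··██▲────
··██─────
··██─────
··██─────
··███████

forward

·········
·········
··█████··
··─────··
··██▲────
··██─────
··██─────
··██─────
··██─────

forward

·········
·········
··█████··
··█████··
··──▲──··
··██─────
··██─────
··██─────
··██─────

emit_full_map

█████····
█████····
──▲──····
██─────██
██─────██
██─────██
██─────██
██─────██
█████████

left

·········
·········
··─█████·
··─█████·
··──▲───·
··─██────
··─██────
···██────
···██────

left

·········
·········
··──█████
··──█████
··──▲────
··──██───
··──██───
····██───
····██───

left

█········
█········
█·───████
█·───████
█·──▲────
█·───██──
█·───██──
█····██──
█····██──

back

█········
█·───████
█·───████
█·───────
█·──▲██──
█·───██──
█·█████──
█····██──
█····██──

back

█·───████
█·───████
█·───────
█·───██──
█·──▲██──
█·█████──
█·█████──
█····██──
█····████

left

██·───███
██·───███
███──────
███───██─
███─▲─██─
████████─
████████─
██····██─
██····███

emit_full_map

·───█████····
·───█████····
█────────····
█───██─────██
█─▲─██─────██
██████─────██
██████─────██
····██─────██
····█████████


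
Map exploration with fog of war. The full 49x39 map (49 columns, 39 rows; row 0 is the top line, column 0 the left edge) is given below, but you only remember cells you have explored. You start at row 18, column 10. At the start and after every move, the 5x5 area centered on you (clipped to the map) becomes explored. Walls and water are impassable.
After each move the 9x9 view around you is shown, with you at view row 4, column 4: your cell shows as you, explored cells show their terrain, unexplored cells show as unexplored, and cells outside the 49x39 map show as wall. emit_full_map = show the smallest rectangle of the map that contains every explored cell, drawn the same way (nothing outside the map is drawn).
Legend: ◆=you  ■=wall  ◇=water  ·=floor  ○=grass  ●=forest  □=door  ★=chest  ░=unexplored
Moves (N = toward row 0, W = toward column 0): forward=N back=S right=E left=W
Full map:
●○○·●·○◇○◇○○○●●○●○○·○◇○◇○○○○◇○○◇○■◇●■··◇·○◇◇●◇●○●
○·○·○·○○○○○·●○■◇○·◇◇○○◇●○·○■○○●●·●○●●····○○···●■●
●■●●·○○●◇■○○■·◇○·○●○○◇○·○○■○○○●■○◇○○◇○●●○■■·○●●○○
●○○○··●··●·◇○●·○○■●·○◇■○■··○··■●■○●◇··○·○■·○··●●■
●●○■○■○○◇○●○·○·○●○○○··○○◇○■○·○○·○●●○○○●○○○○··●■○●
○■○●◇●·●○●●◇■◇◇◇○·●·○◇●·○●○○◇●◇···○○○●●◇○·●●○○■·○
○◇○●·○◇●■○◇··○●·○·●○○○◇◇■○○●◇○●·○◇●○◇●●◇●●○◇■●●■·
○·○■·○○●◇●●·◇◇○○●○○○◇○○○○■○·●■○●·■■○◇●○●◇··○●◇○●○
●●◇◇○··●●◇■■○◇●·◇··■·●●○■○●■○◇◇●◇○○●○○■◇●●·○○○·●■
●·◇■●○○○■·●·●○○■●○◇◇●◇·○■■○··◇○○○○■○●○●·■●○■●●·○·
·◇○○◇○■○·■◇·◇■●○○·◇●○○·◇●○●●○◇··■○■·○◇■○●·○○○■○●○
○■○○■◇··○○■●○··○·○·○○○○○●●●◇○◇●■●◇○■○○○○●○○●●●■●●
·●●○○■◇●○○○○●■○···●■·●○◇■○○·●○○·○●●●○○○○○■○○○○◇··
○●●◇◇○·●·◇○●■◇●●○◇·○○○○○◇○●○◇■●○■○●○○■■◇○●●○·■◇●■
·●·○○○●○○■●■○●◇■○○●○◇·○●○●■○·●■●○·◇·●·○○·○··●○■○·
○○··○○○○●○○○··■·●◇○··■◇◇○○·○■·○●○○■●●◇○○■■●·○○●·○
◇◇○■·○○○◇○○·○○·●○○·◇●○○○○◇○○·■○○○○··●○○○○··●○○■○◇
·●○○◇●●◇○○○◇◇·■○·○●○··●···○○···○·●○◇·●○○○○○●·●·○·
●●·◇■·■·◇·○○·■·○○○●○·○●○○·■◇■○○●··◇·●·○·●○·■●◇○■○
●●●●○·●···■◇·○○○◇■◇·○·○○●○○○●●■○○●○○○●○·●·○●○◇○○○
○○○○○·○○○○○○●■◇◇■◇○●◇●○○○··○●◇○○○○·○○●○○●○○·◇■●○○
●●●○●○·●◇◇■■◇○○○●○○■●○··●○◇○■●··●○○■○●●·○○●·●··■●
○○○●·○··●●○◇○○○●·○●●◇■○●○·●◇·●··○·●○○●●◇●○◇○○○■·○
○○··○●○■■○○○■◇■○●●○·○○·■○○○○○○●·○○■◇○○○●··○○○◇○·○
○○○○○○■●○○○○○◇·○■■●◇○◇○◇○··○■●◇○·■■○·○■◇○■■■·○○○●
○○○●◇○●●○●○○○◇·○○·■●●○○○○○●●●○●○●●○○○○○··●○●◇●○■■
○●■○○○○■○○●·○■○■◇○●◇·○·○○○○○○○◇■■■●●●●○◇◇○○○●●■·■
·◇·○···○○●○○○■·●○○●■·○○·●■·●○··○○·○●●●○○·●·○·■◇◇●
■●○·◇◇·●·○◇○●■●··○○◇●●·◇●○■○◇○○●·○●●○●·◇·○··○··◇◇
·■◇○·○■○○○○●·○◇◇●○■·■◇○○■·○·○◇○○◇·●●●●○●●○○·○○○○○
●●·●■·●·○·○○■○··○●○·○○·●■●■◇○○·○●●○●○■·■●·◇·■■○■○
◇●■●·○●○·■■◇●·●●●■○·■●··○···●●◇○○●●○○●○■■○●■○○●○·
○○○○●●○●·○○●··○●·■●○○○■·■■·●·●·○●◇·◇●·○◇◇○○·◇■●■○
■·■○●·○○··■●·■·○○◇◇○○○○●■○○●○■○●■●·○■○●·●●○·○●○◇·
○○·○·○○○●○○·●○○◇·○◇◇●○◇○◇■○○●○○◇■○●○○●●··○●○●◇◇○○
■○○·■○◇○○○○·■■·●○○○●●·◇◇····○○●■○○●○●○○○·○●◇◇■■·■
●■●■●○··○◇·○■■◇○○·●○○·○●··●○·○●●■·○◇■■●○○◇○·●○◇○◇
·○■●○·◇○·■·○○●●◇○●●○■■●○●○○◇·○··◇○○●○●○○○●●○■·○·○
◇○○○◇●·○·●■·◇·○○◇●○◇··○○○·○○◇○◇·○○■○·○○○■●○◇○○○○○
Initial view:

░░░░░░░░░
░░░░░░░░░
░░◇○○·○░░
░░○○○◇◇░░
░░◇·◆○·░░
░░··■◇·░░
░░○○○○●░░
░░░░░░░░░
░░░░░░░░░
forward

░░░░░░░░░
░░░░░░░░░
░░●○○○·░░
░░◇○○·○░░
░░○○◆◇◇░░
░░◇·○○·░░
░░··■◇·░░
░░○○○○●░░
░░░░░░░░░

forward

░░░░░░░░░
░░░░░░░░░
░░○■●■○░░
░░●○○○·░░
░░◇○◆·○░░
░░○○○◇◇░░
░░◇·○○·░░
░░··■◇·░░
░░○○○○●░░

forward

░░░░░░░░░
░░░░░░░░░
░░·◇○●■░░
░░○■●■○░░
░░●○◆○·░░
░░◇○○·○░░
░░○○○◇◇░░
░░◇·○○·░░
░░··■◇·░░

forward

░░░░░░░░░
░░░░░░░░░
░░○○○○●░░
░░·◇○●■░░
░░○■◆■○░░
░░●○○○·░░
░░◇○○·○░░
░░○○○◇◇░░
░░◇·○○·░░

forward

░░░░░░░░░
░░░░░░░░░
░░○○■●○░░
░░○○○○●░░
░░·◇◆●■░░
░░○■●■○░░
░░●○○○·░░
░░◇○○·○░░
░░○○○◇◇░░

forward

░░░░░░░░░
░░░░░░░░░
░░·■◇·◇░░
░░○○■●○░░
░░○○◆○●░░
░░·◇○●■░░
░░○■●■○░░
░░●○○○·░░
░░◇○○·○░░

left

░░░░░░░░░
░░░░░░░░░
░░○·■◇·◇░
░░·○○■●○░
░░●○◆○○●░
░░●·◇○●■░
░░○○■●■○░
░░░●○○○·░
░░░◇○○·○░

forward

░░░░░░░░░
░░░░░░░░░
░░○■·●·░░
░░○·■◇·◇░
░░·○◆■●○░
░░●○○○○●░
░░●·◇○●■░
░░○○■●■○░
░░░●○○○·░

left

░░░░░░░░░
░░░░░░░░░
░░○○■·●·░
░░■○·■◇·◇
░░··◆○■●○
░░◇●○○○○●
░░·●·◇○●■
░░░○○■●■○
░░░░●○○○·

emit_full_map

○○■·●·░
■○·■◇·◇
··◆○■●○
◇●○○○○●
·●·◇○●■
░○○■●■○
░░●○○○·
░░◇○○·○
░░○○○◇◇
░░◇·○○·
░░··■◇·
░░○○○○●

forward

░░░░░░░░░
░░░░░░░░░
░░·●●◇■░░
░░○○■·●·░
░░■○◆■◇·◇
░░··○○■●○
░░◇●○○○○●
░░·●·◇○●■
░░░○○■●■○

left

░░░░░░░░░
░░░░░░░░░
░░··●●◇■░
░░○○○■·●·
░░○■◆·■◇·
░░◇··○○■●
░░■◇●○○○○
░░░·●·◇○●
░░░░○○■●■

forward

░░░░░░░░░
░░░░░░░░░
░░○○●◇●░░
░░··●●◇■░
░░○○◆■·●·
░░○■○·■◇·
░░◇··○○■●
░░■◇●○○○○
░░░·●·◇○●

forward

░░░░░░░░░
░░░░░░░░░
░░○◇●■○░░
░░○○●◇●░░
░░··◆●◇■░
░░○○○■·●·
░░○■○·■◇·
░░◇··○○■●
░░■◇●○○○○

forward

░░░░░░░░░
░░░░░░░░░
░░●·●○●░░
░░○◇●■○░░
░░○○◆◇●░░
░░··●●◇■░
░░○○○■·●·
░░○■○·■◇·
░░◇··○○■●

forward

░░░░░░░░░
░░░░░░░░░
░░■○○◇○░░
░░●·●○●░░
░░○◇◆■○░░
░░○○●◇●░░
░░··●●◇■░
░░○○○■·●·
░░○■○·■◇·

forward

░░░░░░░░░
░░░░░░░░░
░░·●··●░░
░░■○○◇○░░
░░●·◆○●░░
░░○◇●■○░░
░░○○●◇●░░
░░··●●◇■░
░░○○○■·●·

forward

░░░░░░░░░
░░░░░░░░░
░░○○●◇■░░
░░·●··●░░
░░■○◆◇○░░
░░●·●○●░░
░░○◇●■○░░
░░○○●◇●░░
░░··●●◇■░

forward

■■■■■■■■■
░░░░░░░░░
░░·○○○○░░
░░○○●◇■░░
░░·●◆·●░░
░░■○○◇○░░
░░●·●○●░░
░░○◇●■○░░
░░○○●◇●░░

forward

■■■■■■■■■
■■■■■■■■■
░░·○◇○◇░░
░░·○○○○░░
░░○○◆◇■░░
░░·●··●░░
░░■○○◇○░░
░░●·●○●░░
░░○◇●■○░░

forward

■■■■■■■■■
■■■■■■■■■
■■■■■■■■■
░░·○◇○◇░░
░░·○◆○○░░
░░○○●◇■░░
░░·●··●░░
░░■○○◇○░░
░░●·●○●░░

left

■■■■■■■■■
■■■■■■■■■
■■■■■■■■■
░░●·○◇○◇░
░░○·◆○○○░
░░·○○●◇■░
░░··●··●░
░░░■○○◇○░
░░░●·●○●░

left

■■■■■■■■■
■■■■■■■■■
■■■■■■■■■
░░·●·○◇○◇
░░·○◆○○○○
░░●·○○●◇■
░░○··●··●
░░░░■○○◇○
░░░░●·●○●

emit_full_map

·●·○◇○◇░░░
·○◆○○○○░░░
●·○○●◇■░░░
○··●··●░░░
░░■○○◇○░░░
░░●·●○●░░░
░░○◇●■○░░░
░░○○●◇●░░░
░░··●●◇■░░
░░○○○■·●·░
░░○■○·■◇·◇
░░◇··○○■●○
░░■◇●○○○○●
░░░·●·◇○●■
░░░░○○■●■○
░░░░░●○○○·
░░░░░◇○○·○
░░░░░○○○◇◇
░░░░░◇·○○·
░░░░░··■◇·
░░░░░○○○○●

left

■■■■■■■■■
■■■■■■■■■
■■■■■■■■■
░░○·●·○◇○
░░○·◆·○○○
░░●●·○○●◇
░░○○··●··
░░░░░■○○◇
░░░░░●·●○

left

■■■■■■■■■
■■■■■■■■■
■■■■■■■■■
■░○○·●·○◇
■░·○◆○·○○
■░■●●·○○●
■░○○○··●·
■░░░░░■○○
■░░░░░●·●

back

■■■■■■■■■
■■■■■■■■■
■░○○·●·○◇
■░·○·○·○○
■░■●◆·○○●
■░○○○··●·
■░●○■○■○○
■░░░░░●·●
■░░░░░○◇●

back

■■■■■■■■■
■░○○·●·○◇
■░·○·○·○○
■░■●●·○○●
■░○○◆··●·
■░●○■○■○○
■░■○●◇●·●
■░░░░░○◇●
■░░░░░○○●

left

■■■■■■■■■
■■░○○·●·○
■■○·○·○·○
■■●■●●·○○
■■●○◆○··●
■■●●○■○■○
■■○■○●◇●·
■■░░░░░○◇
■■░░░░░○○

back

■■░○○·●·○
■■○·○·○·○
■■●■●●·○○
■■●○○○··●
■■●●◆■○■○
■■○■○●◇●·
■■○◇○●·○◇
■■░░░░░○○
■■░░░░░··

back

■■○·○·○·○
■■●■●●·○○
■■●○○○··●
■■●●○■○■○
■■○■◆●◇●·
■■○◇○●·○◇
■■○·○■·○○
■■░░░░░··
■■░░░░░○○

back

■■●■●●·○○
■■●○○○··●
■■●●○■○■○
■■○■○●◇●·
■■○◇◆●·○◇
■■○·○■·○○
■■●●◇◇○··
■■░░░░░○○
■■░░░░░○■

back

■■●○○○··●
■■●●○■○■○
■■○■○●◇●·
■■○◇○●·○◇
■■○·◆■·○○
■■●●◇◇○··
■■●·◇■●○○
■■░░░░░○■
■■░░░░░◇·

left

■■■●○○○··
■■■●●○■○■
■■■○■○●◇●
■■■○◇○●·○
■■■○◆○■·○
■■■●●◇◇○·
■■■●·◇■●○
■■■░░░░░○
■■■░░░░░◇

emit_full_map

░○○·●·○◇○◇░░░
○·○·○·○○○○░░░
●■●●·○○●◇■░░░
●○○○··●··●░░░
●●○■○■○○◇○░░░
○■○●◇●·●○●░░░
○◇○●·○◇●■○░░░
○◆○■·○○●◇●░░░
●●◇◇○··●●◇■░░
●·◇■●○○○■·●·░
░░░░░○■○·■◇·◇
░░░░░◇··○○■●○
░░░░░■◇●○○○○●
░░░░░░·●·◇○●■
░░░░░░░○○■●■○
░░░░░░░░●○○○·
░░░░░░░░◇○○·○
░░░░░░░░○○○◇◇
░░░░░░░░◇·○○·
░░░░░░░░··■◇·
░░░░░░░░○○○○●


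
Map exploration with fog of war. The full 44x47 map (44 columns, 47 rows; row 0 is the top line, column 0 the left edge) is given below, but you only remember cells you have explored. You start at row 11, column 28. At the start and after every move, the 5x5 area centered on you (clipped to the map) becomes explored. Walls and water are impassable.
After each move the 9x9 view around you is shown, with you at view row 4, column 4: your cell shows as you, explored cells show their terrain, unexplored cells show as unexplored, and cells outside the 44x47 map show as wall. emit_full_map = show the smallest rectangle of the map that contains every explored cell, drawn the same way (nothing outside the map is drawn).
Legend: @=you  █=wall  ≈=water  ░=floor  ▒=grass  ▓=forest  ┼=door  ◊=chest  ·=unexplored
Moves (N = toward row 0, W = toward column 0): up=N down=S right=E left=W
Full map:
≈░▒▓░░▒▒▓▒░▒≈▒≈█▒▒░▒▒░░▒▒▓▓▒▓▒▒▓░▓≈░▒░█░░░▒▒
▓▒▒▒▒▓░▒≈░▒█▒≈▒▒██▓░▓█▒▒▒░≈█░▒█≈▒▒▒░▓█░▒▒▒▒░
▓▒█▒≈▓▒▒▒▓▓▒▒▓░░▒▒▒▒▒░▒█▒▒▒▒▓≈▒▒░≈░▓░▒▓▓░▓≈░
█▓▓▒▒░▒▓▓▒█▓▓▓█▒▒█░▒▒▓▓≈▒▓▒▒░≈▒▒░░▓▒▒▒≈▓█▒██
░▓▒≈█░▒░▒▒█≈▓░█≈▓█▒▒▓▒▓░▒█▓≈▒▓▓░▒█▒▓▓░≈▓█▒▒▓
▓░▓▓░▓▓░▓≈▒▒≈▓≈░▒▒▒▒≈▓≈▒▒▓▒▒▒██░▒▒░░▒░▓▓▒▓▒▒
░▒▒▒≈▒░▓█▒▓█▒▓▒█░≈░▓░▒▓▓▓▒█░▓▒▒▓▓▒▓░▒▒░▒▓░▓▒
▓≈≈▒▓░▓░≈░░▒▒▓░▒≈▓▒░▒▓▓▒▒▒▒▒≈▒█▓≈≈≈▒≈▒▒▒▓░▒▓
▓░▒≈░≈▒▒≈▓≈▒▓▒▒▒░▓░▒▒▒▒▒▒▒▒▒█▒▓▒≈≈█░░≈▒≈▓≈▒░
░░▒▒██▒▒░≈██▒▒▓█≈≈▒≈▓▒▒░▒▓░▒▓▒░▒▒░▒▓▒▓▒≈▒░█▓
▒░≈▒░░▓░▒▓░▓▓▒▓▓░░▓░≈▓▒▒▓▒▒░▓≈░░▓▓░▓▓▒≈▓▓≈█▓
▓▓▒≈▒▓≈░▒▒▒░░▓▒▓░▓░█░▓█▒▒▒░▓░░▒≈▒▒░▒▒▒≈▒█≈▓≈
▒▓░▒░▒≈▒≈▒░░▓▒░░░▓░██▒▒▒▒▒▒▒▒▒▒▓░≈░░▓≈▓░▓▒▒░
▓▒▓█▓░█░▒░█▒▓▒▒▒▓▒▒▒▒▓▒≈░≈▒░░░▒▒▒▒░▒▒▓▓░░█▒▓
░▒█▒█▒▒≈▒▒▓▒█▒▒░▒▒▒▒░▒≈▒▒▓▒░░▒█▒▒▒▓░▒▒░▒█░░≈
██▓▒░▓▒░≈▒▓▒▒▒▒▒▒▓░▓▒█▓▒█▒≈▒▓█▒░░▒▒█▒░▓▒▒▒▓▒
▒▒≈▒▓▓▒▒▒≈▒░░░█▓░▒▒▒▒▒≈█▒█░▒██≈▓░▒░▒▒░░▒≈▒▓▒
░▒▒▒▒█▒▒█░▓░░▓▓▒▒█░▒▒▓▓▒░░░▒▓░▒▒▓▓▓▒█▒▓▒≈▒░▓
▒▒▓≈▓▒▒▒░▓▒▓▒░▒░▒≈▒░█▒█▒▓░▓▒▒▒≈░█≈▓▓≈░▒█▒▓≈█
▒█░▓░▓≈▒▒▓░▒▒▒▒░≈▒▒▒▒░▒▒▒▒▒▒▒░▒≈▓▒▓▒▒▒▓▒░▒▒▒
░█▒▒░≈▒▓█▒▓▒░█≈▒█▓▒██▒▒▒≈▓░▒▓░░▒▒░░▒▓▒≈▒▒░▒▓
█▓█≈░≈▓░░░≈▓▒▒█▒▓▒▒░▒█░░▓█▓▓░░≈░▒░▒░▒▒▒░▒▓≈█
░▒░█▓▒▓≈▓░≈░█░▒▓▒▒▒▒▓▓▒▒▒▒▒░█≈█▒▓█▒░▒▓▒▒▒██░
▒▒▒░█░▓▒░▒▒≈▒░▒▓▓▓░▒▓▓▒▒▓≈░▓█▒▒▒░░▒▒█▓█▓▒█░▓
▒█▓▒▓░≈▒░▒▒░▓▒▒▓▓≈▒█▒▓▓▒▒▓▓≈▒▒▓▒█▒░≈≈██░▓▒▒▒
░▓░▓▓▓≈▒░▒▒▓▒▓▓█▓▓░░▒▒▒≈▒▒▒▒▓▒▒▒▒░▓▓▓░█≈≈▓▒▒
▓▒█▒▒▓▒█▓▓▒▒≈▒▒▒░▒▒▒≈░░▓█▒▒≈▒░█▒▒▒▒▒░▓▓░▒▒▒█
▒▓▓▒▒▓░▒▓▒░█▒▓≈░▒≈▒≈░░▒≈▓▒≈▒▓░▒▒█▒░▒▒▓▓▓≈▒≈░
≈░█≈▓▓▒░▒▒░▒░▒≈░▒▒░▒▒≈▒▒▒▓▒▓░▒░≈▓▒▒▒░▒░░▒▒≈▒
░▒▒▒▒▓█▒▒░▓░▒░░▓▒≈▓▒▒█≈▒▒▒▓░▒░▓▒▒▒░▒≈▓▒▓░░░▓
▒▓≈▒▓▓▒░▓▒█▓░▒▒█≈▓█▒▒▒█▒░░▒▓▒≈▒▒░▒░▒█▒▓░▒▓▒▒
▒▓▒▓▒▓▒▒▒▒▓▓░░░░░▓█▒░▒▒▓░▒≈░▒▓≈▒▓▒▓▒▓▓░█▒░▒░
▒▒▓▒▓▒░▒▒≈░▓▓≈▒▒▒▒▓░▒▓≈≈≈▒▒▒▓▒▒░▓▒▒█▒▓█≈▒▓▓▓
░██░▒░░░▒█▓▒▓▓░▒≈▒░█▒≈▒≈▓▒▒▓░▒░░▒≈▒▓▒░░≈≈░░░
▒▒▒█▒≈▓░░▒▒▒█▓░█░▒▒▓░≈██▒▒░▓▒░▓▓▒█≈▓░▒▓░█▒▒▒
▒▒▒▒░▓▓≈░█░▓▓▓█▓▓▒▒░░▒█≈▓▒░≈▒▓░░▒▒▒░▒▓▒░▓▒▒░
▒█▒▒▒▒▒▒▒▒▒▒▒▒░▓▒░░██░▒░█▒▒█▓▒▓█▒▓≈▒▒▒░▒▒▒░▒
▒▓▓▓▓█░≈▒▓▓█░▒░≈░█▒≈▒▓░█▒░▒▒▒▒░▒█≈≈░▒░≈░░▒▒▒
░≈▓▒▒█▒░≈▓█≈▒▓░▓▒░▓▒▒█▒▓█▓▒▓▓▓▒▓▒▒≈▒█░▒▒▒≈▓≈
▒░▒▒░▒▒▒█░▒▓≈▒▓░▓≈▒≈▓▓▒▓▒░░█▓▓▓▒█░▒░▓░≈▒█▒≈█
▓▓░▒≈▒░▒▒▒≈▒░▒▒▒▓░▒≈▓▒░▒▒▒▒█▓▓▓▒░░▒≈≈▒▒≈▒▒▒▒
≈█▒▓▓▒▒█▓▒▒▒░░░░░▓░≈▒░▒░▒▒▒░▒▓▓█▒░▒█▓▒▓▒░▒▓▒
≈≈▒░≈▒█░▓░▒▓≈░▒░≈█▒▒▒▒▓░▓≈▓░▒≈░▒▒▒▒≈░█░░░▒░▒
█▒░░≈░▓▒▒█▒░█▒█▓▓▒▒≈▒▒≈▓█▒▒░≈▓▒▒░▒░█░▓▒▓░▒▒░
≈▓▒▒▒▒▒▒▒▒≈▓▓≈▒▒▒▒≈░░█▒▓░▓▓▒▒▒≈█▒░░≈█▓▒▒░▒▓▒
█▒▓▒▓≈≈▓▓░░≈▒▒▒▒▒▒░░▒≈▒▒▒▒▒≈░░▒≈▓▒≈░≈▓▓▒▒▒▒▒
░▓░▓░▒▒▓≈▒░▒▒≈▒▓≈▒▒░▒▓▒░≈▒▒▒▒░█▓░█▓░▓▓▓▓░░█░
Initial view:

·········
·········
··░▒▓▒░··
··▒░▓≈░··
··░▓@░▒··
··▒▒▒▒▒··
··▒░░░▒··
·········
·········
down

·········
··░▒▓▒░··
··▒░▓≈░··
··░▓░░▒··
··▒▒@▒▒··
··▒░░░▒··
··▒░░▒█··
·········
·········

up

·········
·········
··░▒▓▒░··
··▒░▓≈░··
··░▓@░▒··
··▒▒▒▒▒··
··▒░░░▒··
··▒░░▒█··
·········

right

·········
·········
·░▒▓▒░▒··
·▒░▓≈░░··
·░▓░@▒≈··
·▒▒▒▒▒▓··
·▒░░░▒▒··
·▒░░▒█···
·········

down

·········
·░▒▓▒░▒··
·▒░▓≈░░··
·░▓░░▒≈··
·▒▒▒@▒▓··
·▒░░░▒▒··
·▒░░▒█▒··
·········
·········

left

·········
··░▒▓▒░▒·
··▒░▓≈░░·
··░▓░░▒≈·
··▒▒@▒▒▓·
··▒░░░▒▒·
··▒░░▒█▒·
·········
·········

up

·········
·········
··░▒▓▒░▒·
··▒░▓≈░░·
··░▓@░▒≈·
··▒▒▒▒▒▓·
··▒░░░▒▒·
··▒░░▒█▒·
·········

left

·········
·········
··▓░▒▓▒░▒
··▒▒░▓≈░░
··▒░@░░▒≈
··▒▒▒▒▒▒▓
··≈▒░░░▒▒
···▒░░▒█▒
·········

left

·········
·········
··▒▓░▒▓▒░
··▓▒▒░▓≈░
··▒▒@▓░░▒
··▒▒▒▒▒▒▒
··░≈▒░░░▒
····▒░░▒█
·········

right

·········
·········
·▒▓░▒▓▒░▒
·▓▒▒░▓≈░░
·▒▒░@░░▒≈
·▒▒▒▒▒▒▒▓
·░≈▒░░░▒▒
···▒░░▒█▒
·········

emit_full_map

▒▓░▒▓▒░▒
▓▒▒░▓≈░░
▒▒░@░░▒≈
▒▒▒▒▒▒▒▓
░≈▒░░░▒▒
··▒░░▒█▒

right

·········
·········
▒▓░▒▓▒░▒·
▓▒▒░▓≈░░·
▒▒░▓@░▒≈·
▒▒▒▒▒▒▒▓·
░≈▒░░░▒▒·
··▒░░▒█▒·
·········

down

·········
▒▓░▒▓▒░▒·
▓▒▒░▓≈░░·
▒▒░▓░░▒≈·
▒▒▒▒@▒▒▓·
░≈▒░░░▒▒·
··▒░░▒█▒·
·········
·········

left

·········
·▒▓░▒▓▒░▒
·▓▒▒░▓≈░░
·▒▒░▓░░▒≈
·▒▒▒@▒▒▒▓
·░≈▒░░░▒▒
··▓▒░░▒█▒
·········
·········

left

·········
··▒▓░▒▓▒░
··▓▒▒░▓≈░
··▒▒░▓░░▒
··▒▒@▒▒▒▒
··░≈▒░░░▒
··▒▓▒░░▒█
·········
·········

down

··▒▓░▒▓▒░
··▓▒▒░▓≈░
··▒▒░▓░░▒
··▒▒▒▒▒▒▒
··░≈@░░░▒
··▒▓▒░░▒█
··█▒≈▒▓··
·········
·········

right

·▒▓░▒▓▒░▒
·▓▒▒░▓≈░░
·▒▒░▓░░▒≈
·▒▒▒▒▒▒▒▓
·░≈▒@░░▒▒
·▒▓▒░░▒█▒
·█▒≈▒▓█··
·········
·········

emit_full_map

▒▓░▒▓▒░▒
▓▒▒░▓≈░░
▒▒░▓░░▒≈
▒▒▒▒▒▒▒▓
░≈▒@░░▒▒
▒▓▒░░▒█▒
█▒≈▒▓█··

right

▒▓░▒▓▒░▒·
▓▒▒░▓≈░░·
▒▒░▓░░▒≈·
▒▒▒▒▒▒▒▓·
░≈▒░@░▒▒·
▒▓▒░░▒█▒·
█▒≈▒▓█▒··
·········
·········

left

·▒▓░▒▓▒░▒
·▓▒▒░▓≈░░
·▒▒░▓░░▒≈
·▒▒▒▒▒▒▒▓
·░≈▒@░░▒▒
·▒▓▒░░▒█▒
·█▒≈▒▓█▒·
·········
·········

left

··▒▓░▒▓▒░
··▓▒▒░▓≈░
··▒▒░▓░░▒
··▒▒▒▒▒▒▒
··░≈@░░░▒
··▒▓▒░░▒█
··█▒≈▒▓█▒
·········
·········

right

·▒▓░▒▓▒░▒
·▓▒▒░▓≈░░
·▒▒░▓░░▒≈
·▒▒▒▒▒▒▒▓
·░≈▒@░░▒▒
·▒▓▒░░▒█▒
·█▒≈▒▓█▒·
·········
·········

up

·········
·▒▓░▒▓▒░▒
·▓▒▒░▓≈░░
·▒▒░▓░░▒≈
·▒▒▒@▒▒▒▓
·░≈▒░░░▒▒
·▒▓▒░░▒█▒
·█▒≈▒▓█▒·
·········

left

·········
··▒▓░▒▓▒░
··▓▒▒░▓≈░
··▒▒░▓░░▒
··▒▒@▒▒▒▒
··░≈▒░░░▒
··▒▓▒░░▒█
··█▒≈▒▓█▒
·········

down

··▒▓░▒▓▒░
··▓▒▒░▓≈░
··▒▒░▓░░▒
··▒▒▒▒▒▒▒
··░≈@░░░▒
··▒▓▒░░▒█
··█▒≈▒▓█▒
·········
·········


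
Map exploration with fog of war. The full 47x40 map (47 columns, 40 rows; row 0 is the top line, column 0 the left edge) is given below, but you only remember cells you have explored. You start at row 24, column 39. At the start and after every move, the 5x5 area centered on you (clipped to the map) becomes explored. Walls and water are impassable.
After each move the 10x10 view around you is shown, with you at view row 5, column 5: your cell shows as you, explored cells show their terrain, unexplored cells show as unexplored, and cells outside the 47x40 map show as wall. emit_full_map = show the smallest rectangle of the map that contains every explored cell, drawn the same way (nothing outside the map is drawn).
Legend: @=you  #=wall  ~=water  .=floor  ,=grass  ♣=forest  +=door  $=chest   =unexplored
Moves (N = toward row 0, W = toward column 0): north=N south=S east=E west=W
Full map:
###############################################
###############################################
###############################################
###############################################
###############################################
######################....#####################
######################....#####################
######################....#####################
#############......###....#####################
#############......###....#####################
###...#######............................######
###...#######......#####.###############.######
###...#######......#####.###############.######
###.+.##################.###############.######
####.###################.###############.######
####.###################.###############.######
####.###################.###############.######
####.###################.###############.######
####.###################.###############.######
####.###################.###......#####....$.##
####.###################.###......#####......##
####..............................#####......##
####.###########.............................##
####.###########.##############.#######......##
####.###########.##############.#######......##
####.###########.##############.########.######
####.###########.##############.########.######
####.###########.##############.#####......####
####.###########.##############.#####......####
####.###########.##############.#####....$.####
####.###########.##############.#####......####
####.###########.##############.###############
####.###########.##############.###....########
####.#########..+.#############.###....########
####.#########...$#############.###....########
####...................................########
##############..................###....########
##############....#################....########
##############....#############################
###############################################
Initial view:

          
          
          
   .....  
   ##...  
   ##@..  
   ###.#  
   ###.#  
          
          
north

          
          
          
   ##...  
   .....  
   ##@..  
   ##...  
   ###.#  
   ###.#  
          

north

          
          
          
   ##...  
   ##...  
   ..@..  
   ##...  
   ##...  
   ###.#  
   ###.#  

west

          
          
          
   ###... 
   ###... 
   ..@... 
   ###... 
   ###... 
    ###.# 
    ###.# 

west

          
          
          
   ####...
   ####...
   ..@....
   ####...
   ####...
     ###.#
     ###.#

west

          
          
          
   #####..
   #####..
   ..@....
   #####..
   #####..
      ###.
      ###.

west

          
          
          
   .#####.
   .#####.
   ..@....
   ######.
   ######.
       ###
       ###

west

          
          
          
   ..#####
   ..#####
   ..@....
   #######
   #######
        ##
        ##

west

          
          
          
   ...####
   ...####
   ..@....
   .######
   .######
         #
         #

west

          
          
          
   ....###
   ....###
   ..@....
   #.#####
   #.#####
          
          

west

          
          
          
   .....##
   .....##
   ..@....
   ##.####
   ##.####
          
          

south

          
          
   .....##
   .....##
   .......
   ##@####
   ##.####
   ##.##  
          
          

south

          
   .....##
   .....##
   .......
   ##.####
   ##@####
   ##.##  
   ##.##  
          
          

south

   .....##
   .....##
   .......
   ##.####
   ##.####
   ##@##  
   ##.##  
   ##.##  
          
          

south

   .....##
   .......
   ##.####
   ##.####
   ##.##  
   ##@##  
   ##.##  
   ##.##  
          
          

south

   .......
   ##.####
   ##.####
   ##.##  
   ##.##  
   ##@##  
   ##.##  
   ##.##  
          
          

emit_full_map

.....#####...
.....#####...
.............
##.#######...
##.#######...
##.##   ###.#
##.##   ###.#
##@##        
##.##        
##.##        

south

   ##.####
   ##.####
   ##.##  
   ##.##  
   ##.##  
   ##@##  
   ##.##  
   ##.##  
          
          

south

   ##.####
   ##.##  
   ##.##  
   ##.##  
   ##.##  
   ##@##  
   ##.##  
   ##.##  
          
          

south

   ##.##  
   ##.##  
   ##.##  
   ##.##  
   ##.##  
   ##@##  
   ##.##  
   ##.##  
          
          

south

   ##.##  
   ##.##  
   ##.##  
   ##.##  
   ##.##  
   ##@##  
   ##.##  
   ##.##  
          
          
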